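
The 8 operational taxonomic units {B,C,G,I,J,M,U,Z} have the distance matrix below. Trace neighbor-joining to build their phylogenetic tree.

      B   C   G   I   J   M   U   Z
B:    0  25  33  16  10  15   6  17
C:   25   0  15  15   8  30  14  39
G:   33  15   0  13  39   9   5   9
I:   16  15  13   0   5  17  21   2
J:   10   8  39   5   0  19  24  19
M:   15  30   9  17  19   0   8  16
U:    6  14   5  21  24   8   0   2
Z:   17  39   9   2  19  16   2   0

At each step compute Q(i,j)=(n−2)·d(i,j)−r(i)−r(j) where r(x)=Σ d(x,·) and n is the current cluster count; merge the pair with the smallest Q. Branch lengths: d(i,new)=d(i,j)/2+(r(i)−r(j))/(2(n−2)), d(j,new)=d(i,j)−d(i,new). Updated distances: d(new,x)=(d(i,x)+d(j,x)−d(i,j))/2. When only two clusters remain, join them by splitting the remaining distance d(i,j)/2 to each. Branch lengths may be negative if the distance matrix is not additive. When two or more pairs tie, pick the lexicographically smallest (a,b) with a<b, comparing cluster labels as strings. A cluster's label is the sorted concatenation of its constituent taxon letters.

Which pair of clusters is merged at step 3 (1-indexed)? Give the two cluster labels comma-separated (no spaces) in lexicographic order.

B,CIJ

1. join C+J (d=8, Q=-222) ⇒ CJ; edges |C|=35/6, |J|=13/6
  updated: d(B,CJ)=27/2, d(CJ,G)=23, d(CJ,I)=6, d(CJ,M)=41/2, d(CJ,U)=15, d(CJ,Z)=25
2. join CJ+I (d=6, Q=-148) ⇒ CIJ; edges |CJ|=29/5, |I|=1/5
  updated: d(B,CIJ)=47/4, d(CIJ,G)=15, d(CIJ,M)=63/4, d(CIJ,U)=15, d(CIJ,Z)=21/2
3. join B+CIJ (d=47/4, Q=-415/4) ⇒ BCIJ; edges |B|=247/32, |CIJ|=129/32
  updated: d(BCIJ,G)=145/8, d(BCIJ,M)=19/2, d(BCIJ,U)=37/8, d(BCIJ,Z)=63/8
4. join G+M (d=9, Q=-453/8) ⇒ GM; edges |G|=205/48, |M|=227/48
  updated: d(BCIJ,GM)=149/16, d(GM,U)=2, d(GM,Z)=8
5. join BCIJ+Z (d=63/8, Q=-383/16) ⇒ BCIJZ; edges |BCIJ|=315/64, |Z|=189/64
  updated: d(BCIJZ,GM)=151/32, d(BCIJZ,U)=-5/8
6. join BCIJZ+GM (d=151/32, Q=-195/32) ⇒ BCGIJMZ; edges |BCIJZ|=67/64, |GM|=235/64
  updated: d(BCGIJMZ,U)=-107/64
7. join BCGIJMZ+U (d=-107/64) ⇒ BCGIJMUZ; edges |BCGIJMZ|=-107/128, |U|=-107/128
final tree: ((((B:247/32,((C:35/6,J:13/6):29/5,I:1/5):129/32):315/64,Z:189/64):67/64,(G:205/48,M:227/48):235/64):-107/128,U:-107/128)
total length: 2923/64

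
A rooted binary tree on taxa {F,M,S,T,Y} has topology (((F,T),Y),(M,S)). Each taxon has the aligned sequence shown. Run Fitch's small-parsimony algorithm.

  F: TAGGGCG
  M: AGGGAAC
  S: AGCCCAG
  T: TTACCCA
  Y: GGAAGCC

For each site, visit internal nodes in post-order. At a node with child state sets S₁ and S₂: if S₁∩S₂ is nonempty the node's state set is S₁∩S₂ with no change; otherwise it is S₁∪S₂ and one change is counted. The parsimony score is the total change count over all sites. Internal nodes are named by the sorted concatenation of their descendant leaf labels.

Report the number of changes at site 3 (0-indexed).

3

FT@0: {T} ∩ {T} = {T} (intersection, +0)
FTY@0: {T} ∪ {G} = {G,T} (union, +1)
MS@0: {A} ∩ {A} = {A} (intersection, +0)
FMSTY@0: {G,T} ∪ {A} = {A,G,T} (union, +1)
FT@1: {A} ∪ {T} = {A,T} (union, +1)
FTY@1: {A,T} ∪ {G} = {A,G,T} (union, +1)
MS@1: {G} ∩ {G} = {G} (intersection, +0)
FMSTY@1: {A,G,T} ∩ {G} = {G} (intersection, +0)
FT@2: {G} ∪ {A} = {A,G} (union, +1)
FTY@2: {A,G} ∩ {A} = {A} (intersection, +0)
MS@2: {G} ∪ {C} = {C,G} (union, +1)
FMSTY@2: {A} ∪ {C,G} = {A,C,G} (union, +1)
FT@3: {G} ∪ {C} = {C,G} (union, +1)
FTY@3: {C,G} ∪ {A} = {A,C,G} (union, +1)
MS@3: {G} ∪ {C} = {C,G} (union, +1)
FMSTY@3: {A,C,G} ∩ {C,G} = {C,G} (intersection, +0)
FT@4: {G} ∪ {C} = {C,G} (union, +1)
FTY@4: {C,G} ∩ {G} = {G} (intersection, +0)
MS@4: {A} ∪ {C} = {A,C} (union, +1)
FMSTY@4: {G} ∪ {A,C} = {A,C,G} (union, +1)
FT@5: {C} ∩ {C} = {C} (intersection, +0)
FTY@5: {C} ∩ {C} = {C} (intersection, +0)
MS@5: {A} ∩ {A} = {A} (intersection, +0)
FMSTY@5: {C} ∪ {A} = {A,C} (union, +1)
FT@6: {G} ∪ {A} = {A,G} (union, +1)
FTY@6: {A,G} ∪ {C} = {A,C,G} (union, +1)
MS@6: {C} ∪ {G} = {C,G} (union, +1)
FMSTY@6: {A,C,G} ∩ {C,G} = {C,G} (intersection, +0)
per-site changes: [2, 2, 3, 3, 3, 1, 3]; total = 17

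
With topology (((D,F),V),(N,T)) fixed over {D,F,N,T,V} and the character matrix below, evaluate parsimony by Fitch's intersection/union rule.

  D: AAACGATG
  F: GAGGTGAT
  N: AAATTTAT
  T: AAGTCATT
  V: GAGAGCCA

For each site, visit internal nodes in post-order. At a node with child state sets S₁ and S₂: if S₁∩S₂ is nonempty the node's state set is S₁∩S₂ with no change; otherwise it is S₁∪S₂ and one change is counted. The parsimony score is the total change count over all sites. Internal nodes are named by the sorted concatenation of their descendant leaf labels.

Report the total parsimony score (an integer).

18

site 0, node DF: D={A} ∪ F={G} → {A,G} (+1)
site 0, node DFV: DF={A,G} ∩ V={G} → {G} (+0)
site 0, node NT: N={A} ∩ T={A} → {A} (+0)
site 0, node DFNTV: DFV={G} ∪ NT={A} → {A,G} (+1)
site 1, node DF: D={A} ∩ F={A} → {A} (+0)
site 1, node DFV: DF={A} ∩ V={A} → {A} (+0)
site 1, node NT: N={A} ∩ T={A} → {A} (+0)
site 1, node DFNTV: DFV={A} ∩ NT={A} → {A} (+0)
site 2, node DF: D={A} ∪ F={G} → {A,G} (+1)
site 2, node DFV: DF={A,G} ∩ V={G} → {G} (+0)
site 2, node NT: N={A} ∪ T={G} → {A,G} (+1)
site 2, node DFNTV: DFV={G} ∩ NT={A,G} → {G} (+0)
site 3, node DF: D={C} ∪ F={G} → {C,G} (+1)
site 3, node DFV: DF={C,G} ∪ V={A} → {A,C,G} (+1)
site 3, node NT: N={T} ∩ T={T} → {T} (+0)
site 3, node DFNTV: DFV={A,C,G} ∪ NT={T} → {A,C,G,T} (+1)
site 4, node DF: D={G} ∪ F={T} → {G,T} (+1)
site 4, node DFV: DF={G,T} ∩ V={G} → {G} (+0)
site 4, node NT: N={T} ∪ T={C} → {C,T} (+1)
site 4, node DFNTV: DFV={G} ∪ NT={C,T} → {C,G,T} (+1)
site 5, node DF: D={A} ∪ F={G} → {A,G} (+1)
site 5, node DFV: DF={A,G} ∪ V={C} → {A,C,G} (+1)
site 5, node NT: N={T} ∪ T={A} → {A,T} (+1)
site 5, node DFNTV: DFV={A,C,G} ∩ NT={A,T} → {A} (+0)
site 6, node DF: D={T} ∪ F={A} → {A,T} (+1)
site 6, node DFV: DF={A,T} ∪ V={C} → {A,C,T} (+1)
site 6, node NT: N={A} ∪ T={T} → {A,T} (+1)
site 6, node DFNTV: DFV={A,C,T} ∩ NT={A,T} → {A,T} (+0)
site 7, node DF: D={G} ∪ F={T} → {G,T} (+1)
site 7, node DFV: DF={G,T} ∪ V={A} → {A,G,T} (+1)
site 7, node NT: N={T} ∩ T={T} → {T} (+0)
site 7, node DFNTV: DFV={A,G,T} ∩ NT={T} → {T} (+0)
per-site changes: [2, 0, 2, 3, 3, 3, 3, 2]; total = 18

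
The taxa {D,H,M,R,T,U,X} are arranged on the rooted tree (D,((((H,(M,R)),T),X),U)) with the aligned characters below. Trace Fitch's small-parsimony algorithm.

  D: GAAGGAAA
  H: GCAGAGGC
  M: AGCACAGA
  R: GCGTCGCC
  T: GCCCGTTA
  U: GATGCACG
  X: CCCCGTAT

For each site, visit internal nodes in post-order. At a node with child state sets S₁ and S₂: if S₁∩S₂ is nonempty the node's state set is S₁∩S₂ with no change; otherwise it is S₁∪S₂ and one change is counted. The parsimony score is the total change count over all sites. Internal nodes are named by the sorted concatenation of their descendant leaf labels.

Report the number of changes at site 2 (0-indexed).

4

[col 0] MR: children M:{A}, R:{G} ∪→ {A,G}; cost 1
[col 0] HMR: children H:{G}, MR:{A,G} ∩→ {G}; cost 0
[col 0] HMRT: children HMR:{G}, T:{G} ∩→ {G}; cost 0
[col 0] HMRTX: children HMRT:{G}, X:{C} ∪→ {C,G}; cost 1
[col 0] HMRTUX: children HMRTX:{C,G}, U:{G} ∩→ {G}; cost 0
[col 0] DHMRTUX: children D:{G}, HMRTUX:{G} ∩→ {G}; cost 0
[col 1] MR: children M:{G}, R:{C} ∪→ {C,G}; cost 1
[col 1] HMR: children H:{C}, MR:{C,G} ∩→ {C}; cost 0
[col 1] HMRT: children HMR:{C}, T:{C} ∩→ {C}; cost 0
[col 1] HMRTX: children HMRT:{C}, X:{C} ∩→ {C}; cost 0
[col 1] HMRTUX: children HMRTX:{C}, U:{A} ∪→ {A,C}; cost 1
[col 1] DHMRTUX: children D:{A}, HMRTUX:{A,C} ∩→ {A}; cost 0
[col 2] MR: children M:{C}, R:{G} ∪→ {C,G}; cost 1
[col 2] HMR: children H:{A}, MR:{C,G} ∪→ {A,C,G}; cost 1
[col 2] HMRT: children HMR:{A,C,G}, T:{C} ∩→ {C}; cost 0
[col 2] HMRTX: children HMRT:{C}, X:{C} ∩→ {C}; cost 0
[col 2] HMRTUX: children HMRTX:{C}, U:{T} ∪→ {C,T}; cost 1
[col 2] DHMRTUX: children D:{A}, HMRTUX:{C,T} ∪→ {A,C,T}; cost 1
[col 3] MR: children M:{A}, R:{T} ∪→ {A,T}; cost 1
[col 3] HMR: children H:{G}, MR:{A,T} ∪→ {A,G,T}; cost 1
[col 3] HMRT: children HMR:{A,G,T}, T:{C} ∪→ {A,C,G,T}; cost 1
[col 3] HMRTX: children HMRT:{A,C,G,T}, X:{C} ∩→ {C}; cost 0
[col 3] HMRTUX: children HMRTX:{C}, U:{G} ∪→ {C,G}; cost 1
[col 3] DHMRTUX: children D:{G}, HMRTUX:{C,G} ∩→ {G}; cost 0
[col 4] MR: children M:{C}, R:{C} ∩→ {C}; cost 0
[col 4] HMR: children H:{A}, MR:{C} ∪→ {A,C}; cost 1
[col 4] HMRT: children HMR:{A,C}, T:{G} ∪→ {A,C,G}; cost 1
[col 4] HMRTX: children HMRT:{A,C,G}, X:{G} ∩→ {G}; cost 0
[col 4] HMRTUX: children HMRTX:{G}, U:{C} ∪→ {C,G}; cost 1
[col 4] DHMRTUX: children D:{G}, HMRTUX:{C,G} ∩→ {G}; cost 0
[col 5] MR: children M:{A}, R:{G} ∪→ {A,G}; cost 1
[col 5] HMR: children H:{G}, MR:{A,G} ∩→ {G}; cost 0
[col 5] HMRT: children HMR:{G}, T:{T} ∪→ {G,T}; cost 1
[col 5] HMRTX: children HMRT:{G,T}, X:{T} ∩→ {T}; cost 0
[col 5] HMRTUX: children HMRTX:{T}, U:{A} ∪→ {A,T}; cost 1
[col 5] DHMRTUX: children D:{A}, HMRTUX:{A,T} ∩→ {A}; cost 0
[col 6] MR: children M:{G}, R:{C} ∪→ {C,G}; cost 1
[col 6] HMR: children H:{G}, MR:{C,G} ∩→ {G}; cost 0
[col 6] HMRT: children HMR:{G}, T:{T} ∪→ {G,T}; cost 1
[col 6] HMRTX: children HMRT:{G,T}, X:{A} ∪→ {A,G,T}; cost 1
[col 6] HMRTUX: children HMRTX:{A,G,T}, U:{C} ∪→ {A,C,G,T}; cost 1
[col 6] DHMRTUX: children D:{A}, HMRTUX:{A,C,G,T} ∩→ {A}; cost 0
[col 7] MR: children M:{A}, R:{C} ∪→ {A,C}; cost 1
[col 7] HMR: children H:{C}, MR:{A,C} ∩→ {C}; cost 0
[col 7] HMRT: children HMR:{C}, T:{A} ∪→ {A,C}; cost 1
[col 7] HMRTX: children HMRT:{A,C}, X:{T} ∪→ {A,C,T}; cost 1
[col 7] HMRTUX: children HMRTX:{A,C,T}, U:{G} ∪→ {A,C,G,T}; cost 1
[col 7] DHMRTUX: children D:{A}, HMRTUX:{A,C,G,T} ∩→ {A}; cost 0
per-site changes: [2, 2, 4, 4, 3, 3, 4, 4]; total = 26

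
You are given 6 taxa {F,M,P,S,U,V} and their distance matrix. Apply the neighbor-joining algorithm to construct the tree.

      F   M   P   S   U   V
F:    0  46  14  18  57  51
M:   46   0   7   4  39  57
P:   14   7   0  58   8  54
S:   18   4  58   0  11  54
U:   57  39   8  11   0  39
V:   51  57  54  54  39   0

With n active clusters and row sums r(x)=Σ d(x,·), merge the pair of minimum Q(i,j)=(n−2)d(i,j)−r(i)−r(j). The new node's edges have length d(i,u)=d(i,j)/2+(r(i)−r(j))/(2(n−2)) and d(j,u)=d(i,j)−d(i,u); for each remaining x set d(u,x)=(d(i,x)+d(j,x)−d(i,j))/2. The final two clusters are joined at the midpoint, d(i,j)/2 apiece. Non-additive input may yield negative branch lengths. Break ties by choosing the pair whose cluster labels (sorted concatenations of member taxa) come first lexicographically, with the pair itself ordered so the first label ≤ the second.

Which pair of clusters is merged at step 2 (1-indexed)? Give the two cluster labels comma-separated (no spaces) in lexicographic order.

F,P

1. join M+S (d=4, Q=-282) ⇒ MS; edges |M|=3, |S|=1
  updated: d(F,MS)=30, d(MS,P)=61/2, d(MS,U)=23, d(MS,V)=107/2
2. join F+P (d=14, Q=-433/2) ⇒ FP; edges |F|=175/12, |P|=-7/12
  updated: d(FP,MS)=93/4, d(FP,U)=51/2, d(FP,V)=91/2
3. join FP+MS (d=93/4, Q=-295/2) ⇒ FMPS; edges |FP|=41/4, |MS|=13
  updated: d(FMPS,U)=101/8, d(FMPS,V)=303/8
4. join FMPS+U (d=101/8, Q=-179/2) ⇒ FMPSU; edges |FMPS|=23/4, |U|=55/8
  updated: d(FMPSU,V)=257/8
5. join FMPSU+V (d=257/8) ⇒ FMPSUV; edges |FMPSU|=257/16, |V|=257/16
final tree: ((((F:175/12,P:-7/12):41/4,(M:3,S:1):13):23/4,U:55/8):257/16,V:257/16)
total length: 86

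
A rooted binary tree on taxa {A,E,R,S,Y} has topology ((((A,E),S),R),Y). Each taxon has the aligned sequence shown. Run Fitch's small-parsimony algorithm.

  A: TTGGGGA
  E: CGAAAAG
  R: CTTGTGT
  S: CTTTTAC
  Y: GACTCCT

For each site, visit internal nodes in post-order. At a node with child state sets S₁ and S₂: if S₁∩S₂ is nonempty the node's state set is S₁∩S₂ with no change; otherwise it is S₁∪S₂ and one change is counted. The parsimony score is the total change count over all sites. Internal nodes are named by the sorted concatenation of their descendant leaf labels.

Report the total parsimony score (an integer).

[col 0] AE: children A:{T}, E:{C} ∪→ {C,T}; cost 1
[col 0] AES: children AE:{C,T}, S:{C} ∩→ {C}; cost 0
[col 0] AERS: children AES:{C}, R:{C} ∩→ {C}; cost 0
[col 0] AERSY: children AERS:{C}, Y:{G} ∪→ {C,G}; cost 1
[col 1] AE: children A:{T}, E:{G} ∪→ {G,T}; cost 1
[col 1] AES: children AE:{G,T}, S:{T} ∩→ {T}; cost 0
[col 1] AERS: children AES:{T}, R:{T} ∩→ {T}; cost 0
[col 1] AERSY: children AERS:{T}, Y:{A} ∪→ {A,T}; cost 1
[col 2] AE: children A:{G}, E:{A} ∪→ {A,G}; cost 1
[col 2] AES: children AE:{A,G}, S:{T} ∪→ {A,G,T}; cost 1
[col 2] AERS: children AES:{A,G,T}, R:{T} ∩→ {T}; cost 0
[col 2] AERSY: children AERS:{T}, Y:{C} ∪→ {C,T}; cost 1
[col 3] AE: children A:{G}, E:{A} ∪→ {A,G}; cost 1
[col 3] AES: children AE:{A,G}, S:{T} ∪→ {A,G,T}; cost 1
[col 3] AERS: children AES:{A,G,T}, R:{G} ∩→ {G}; cost 0
[col 3] AERSY: children AERS:{G}, Y:{T} ∪→ {G,T}; cost 1
[col 4] AE: children A:{G}, E:{A} ∪→ {A,G}; cost 1
[col 4] AES: children AE:{A,G}, S:{T} ∪→ {A,G,T}; cost 1
[col 4] AERS: children AES:{A,G,T}, R:{T} ∩→ {T}; cost 0
[col 4] AERSY: children AERS:{T}, Y:{C} ∪→ {C,T}; cost 1
[col 5] AE: children A:{G}, E:{A} ∪→ {A,G}; cost 1
[col 5] AES: children AE:{A,G}, S:{A} ∩→ {A}; cost 0
[col 5] AERS: children AES:{A}, R:{G} ∪→ {A,G}; cost 1
[col 5] AERSY: children AERS:{A,G}, Y:{C} ∪→ {A,C,G}; cost 1
[col 6] AE: children A:{A}, E:{G} ∪→ {A,G}; cost 1
[col 6] AES: children AE:{A,G}, S:{C} ∪→ {A,C,G}; cost 1
[col 6] AERS: children AES:{A,C,G}, R:{T} ∪→ {A,C,G,T}; cost 1
[col 6] AERSY: children AERS:{A,C,G,T}, Y:{T} ∩→ {T}; cost 0
per-site changes: [2, 2, 3, 3, 3, 3, 3]; total = 19

19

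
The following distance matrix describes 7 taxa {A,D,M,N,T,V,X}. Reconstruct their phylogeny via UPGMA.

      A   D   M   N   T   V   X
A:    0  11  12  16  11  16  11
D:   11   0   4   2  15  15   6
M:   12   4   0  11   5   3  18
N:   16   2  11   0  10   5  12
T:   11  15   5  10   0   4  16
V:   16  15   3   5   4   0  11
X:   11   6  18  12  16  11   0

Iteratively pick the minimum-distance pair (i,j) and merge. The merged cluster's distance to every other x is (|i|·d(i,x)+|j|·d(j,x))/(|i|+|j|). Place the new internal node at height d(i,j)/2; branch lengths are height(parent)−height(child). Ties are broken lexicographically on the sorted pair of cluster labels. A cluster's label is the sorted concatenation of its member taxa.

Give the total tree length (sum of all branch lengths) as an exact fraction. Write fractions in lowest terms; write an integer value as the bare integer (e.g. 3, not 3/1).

iteration 1: select D,N (d=2); attach at lengths (1, 1); label the merged cluster DN
  updated: d(A,DN)=27/2, d(DN,M)=15/2, d(DN,T)=25/2, d(DN,V)=10, d(DN,X)=9
iteration 2: select M,V (d=3); attach at lengths (3/2, 3/2); label the merged cluster MV
  updated: d(A,MV)=14, d(DN,MV)=35/4, d(MV,T)=9/2, d(MV,X)=29/2
iteration 3: select MV,T (d=9/2); attach at lengths (3/4, 9/4); label the merged cluster MTV
  updated: d(A,MTV)=13, d(DN,MTV)=10, d(MTV,X)=15
iteration 4: select DN,X (d=9); attach at lengths (7/2, 9/2); label the merged cluster DNX
  updated: d(A,DNX)=38/3, d(DNX,MTV)=35/3
iteration 5: select DNX,MTV (d=35/3); attach at lengths (4/3, 43/12); label the merged cluster DMNTVX
  updated: d(A,DMNTVX)=77/6
iteration 6: select A,DMNTVX (d=77/6); attach at lengths (77/12, 7/12); label the merged cluster ADMNTVX
final tree: (A:77/12,(((D:1,N:1):7/2,X:9/2):4/3,((M:3/2,V:3/2):3/4,T:9/4):43/12):7/12)
total length: 335/12

335/12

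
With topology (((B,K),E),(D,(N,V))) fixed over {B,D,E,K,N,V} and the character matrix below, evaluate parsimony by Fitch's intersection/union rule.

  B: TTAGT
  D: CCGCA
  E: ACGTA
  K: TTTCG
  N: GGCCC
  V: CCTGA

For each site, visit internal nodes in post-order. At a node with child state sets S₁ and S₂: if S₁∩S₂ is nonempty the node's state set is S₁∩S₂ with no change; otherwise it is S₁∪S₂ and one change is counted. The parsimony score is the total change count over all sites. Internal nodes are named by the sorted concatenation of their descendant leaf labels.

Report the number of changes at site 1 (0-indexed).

2

BK@0: {T} ∩ {T} = {T} (intersection, +0)
BEK@0: {T} ∪ {A} = {A,T} (union, +1)
NV@0: {G} ∪ {C} = {C,G} (union, +1)
DNV@0: {C} ∩ {C,G} = {C} (intersection, +0)
BDEKNV@0: {A,T} ∪ {C} = {A,C,T} (union, +1)
BK@1: {T} ∩ {T} = {T} (intersection, +0)
BEK@1: {T} ∪ {C} = {C,T} (union, +1)
NV@1: {G} ∪ {C} = {C,G} (union, +1)
DNV@1: {C} ∩ {C,G} = {C} (intersection, +0)
BDEKNV@1: {C,T} ∩ {C} = {C} (intersection, +0)
BK@2: {A} ∪ {T} = {A,T} (union, +1)
BEK@2: {A,T} ∪ {G} = {A,G,T} (union, +1)
NV@2: {C} ∪ {T} = {C,T} (union, +1)
DNV@2: {G} ∪ {C,T} = {C,G,T} (union, +1)
BDEKNV@2: {A,G,T} ∩ {C,G,T} = {G,T} (intersection, +0)
BK@3: {G} ∪ {C} = {C,G} (union, +1)
BEK@3: {C,G} ∪ {T} = {C,G,T} (union, +1)
NV@3: {C} ∪ {G} = {C,G} (union, +1)
DNV@3: {C} ∩ {C,G} = {C} (intersection, +0)
BDEKNV@3: {C,G,T} ∩ {C} = {C} (intersection, +0)
BK@4: {T} ∪ {G} = {G,T} (union, +1)
BEK@4: {G,T} ∪ {A} = {A,G,T} (union, +1)
NV@4: {C} ∪ {A} = {A,C} (union, +1)
DNV@4: {A} ∩ {A,C} = {A} (intersection, +0)
BDEKNV@4: {A,G,T} ∩ {A} = {A} (intersection, +0)
per-site changes: [3, 2, 4, 3, 3]; total = 15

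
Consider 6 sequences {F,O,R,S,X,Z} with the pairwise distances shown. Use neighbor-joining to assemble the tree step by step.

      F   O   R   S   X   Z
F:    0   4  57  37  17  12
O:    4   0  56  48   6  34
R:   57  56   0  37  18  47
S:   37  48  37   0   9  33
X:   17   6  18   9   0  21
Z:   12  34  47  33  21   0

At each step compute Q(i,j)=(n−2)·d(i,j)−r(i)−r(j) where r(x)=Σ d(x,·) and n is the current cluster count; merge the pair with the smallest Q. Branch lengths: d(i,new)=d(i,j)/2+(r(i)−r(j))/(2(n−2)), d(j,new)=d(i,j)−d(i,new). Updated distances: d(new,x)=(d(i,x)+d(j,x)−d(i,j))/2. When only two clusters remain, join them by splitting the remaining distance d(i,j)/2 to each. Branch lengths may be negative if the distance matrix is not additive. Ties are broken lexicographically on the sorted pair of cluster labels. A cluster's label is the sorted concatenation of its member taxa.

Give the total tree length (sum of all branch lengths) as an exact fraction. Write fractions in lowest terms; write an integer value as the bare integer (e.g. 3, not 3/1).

277/4

iteration 1: select F,O (d=4, Q=-259); attach at lengths (-5/8, 37/8); label the merged cluster FO
  updated: d(FO,R)=109/2, d(FO,S)=81/2, d(FO,X)=19/2, d(FO,Z)=21
iteration 2: select FO,Z (d=21, Q=-369/2); attach at lengths (133/12, 119/12); label the merged cluster FOZ
  updated: d(FOZ,R)=161/4, d(FOZ,S)=105/4, d(FOZ,X)=19/4
iteration 3: select FOZ,X (d=19/4, Q=-187/2); attach at lengths (49/4, -15/2); label the merged cluster FOXZ
  updated: d(FOXZ,R)=107/4, d(FOXZ,S)=61/4
iteration 4: select FOXZ,R (d=107/4, Q=-79); attach at lengths (5/2, 97/4); label the merged cluster FORXZ
  updated: d(FORXZ,S)=51/4
iteration 5: select FORXZ,S (d=51/4); attach at lengths (51/8, 51/8); label the merged cluster FORSXZ
final tree: (((((F:-5/8,O:37/8):133/12,Z:119/12):49/4,X:-15/2):5/2,R:97/4):51/8,S:51/8)
total length: 277/4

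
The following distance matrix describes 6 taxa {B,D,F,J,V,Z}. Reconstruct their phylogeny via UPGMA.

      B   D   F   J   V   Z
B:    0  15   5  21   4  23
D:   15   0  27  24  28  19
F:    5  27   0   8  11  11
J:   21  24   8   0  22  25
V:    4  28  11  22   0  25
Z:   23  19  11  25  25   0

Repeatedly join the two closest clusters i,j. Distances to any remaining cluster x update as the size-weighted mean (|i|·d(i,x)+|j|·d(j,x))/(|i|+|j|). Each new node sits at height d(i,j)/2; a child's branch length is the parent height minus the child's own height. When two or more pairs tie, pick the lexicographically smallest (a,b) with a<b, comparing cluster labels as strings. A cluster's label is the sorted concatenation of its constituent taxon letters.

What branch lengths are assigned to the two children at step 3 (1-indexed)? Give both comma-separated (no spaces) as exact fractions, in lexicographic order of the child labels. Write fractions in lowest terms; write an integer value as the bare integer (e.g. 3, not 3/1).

9/2,17/2

1. join B+V (d=4) ⇒ BV; edges |B|=2, |V|=2
  updated: d(BV,D)=43/2, d(BV,F)=8, d(BV,J)=43/2, d(BV,Z)=24
2. join BV+F (d=8) ⇒ BFV; edges |BV|=2, |F|=4
  updated: d(BFV,D)=70/3, d(BFV,J)=17, d(BFV,Z)=59/3
3. join BFV+J (d=17) ⇒ BFJV; edges |BFV|=9/2, |J|=17/2
  updated: d(BFJV,D)=47/2, d(BFJV,Z)=21
4. join D+Z (d=19) ⇒ DZ; edges |D|=19/2, |Z|=19/2
  updated: d(BFJV,DZ)=89/4
5. join BFJV+DZ (d=89/4) ⇒ BDFJVZ; edges |BFJV|=21/8, |DZ|=13/8
final tree: ((((B:2,V:2):2,F:4):9/2,J:17/2):21/8,(D:19/2,Z:19/2):13/8)
total length: 185/4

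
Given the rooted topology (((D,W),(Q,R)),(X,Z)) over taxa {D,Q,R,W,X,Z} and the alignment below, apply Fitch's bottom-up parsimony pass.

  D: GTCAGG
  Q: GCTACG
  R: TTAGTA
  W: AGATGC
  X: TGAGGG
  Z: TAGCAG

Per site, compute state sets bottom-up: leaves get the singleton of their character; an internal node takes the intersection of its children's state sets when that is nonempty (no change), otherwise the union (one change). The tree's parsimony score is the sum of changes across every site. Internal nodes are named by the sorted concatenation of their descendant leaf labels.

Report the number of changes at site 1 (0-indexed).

site 0, node DW: D={G} ∪ W={A} → {A,G} (+1)
site 0, node QR: Q={G} ∪ R={T} → {G,T} (+1)
site 0, node DQRW: DW={A,G} ∩ QR={G,T} → {G} (+0)
site 0, node XZ: X={T} ∩ Z={T} → {T} (+0)
site 0, node DQRWXZ: DQRW={G} ∪ XZ={T} → {G,T} (+1)
site 1, node DW: D={T} ∪ W={G} → {G,T} (+1)
site 1, node QR: Q={C} ∪ R={T} → {C,T} (+1)
site 1, node DQRW: DW={G,T} ∩ QR={C,T} → {T} (+0)
site 1, node XZ: X={G} ∪ Z={A} → {A,G} (+1)
site 1, node DQRWXZ: DQRW={T} ∪ XZ={A,G} → {A,G,T} (+1)
site 2, node DW: D={C} ∪ W={A} → {A,C} (+1)
site 2, node QR: Q={T} ∪ R={A} → {A,T} (+1)
site 2, node DQRW: DW={A,C} ∩ QR={A,T} → {A} (+0)
site 2, node XZ: X={A} ∪ Z={G} → {A,G} (+1)
site 2, node DQRWXZ: DQRW={A} ∩ XZ={A,G} → {A} (+0)
site 3, node DW: D={A} ∪ W={T} → {A,T} (+1)
site 3, node QR: Q={A} ∪ R={G} → {A,G} (+1)
site 3, node DQRW: DW={A,T} ∩ QR={A,G} → {A} (+0)
site 3, node XZ: X={G} ∪ Z={C} → {C,G} (+1)
site 3, node DQRWXZ: DQRW={A} ∪ XZ={C,G} → {A,C,G} (+1)
site 4, node DW: D={G} ∩ W={G} → {G} (+0)
site 4, node QR: Q={C} ∪ R={T} → {C,T} (+1)
site 4, node DQRW: DW={G} ∪ QR={C,T} → {C,G,T} (+1)
site 4, node XZ: X={G} ∪ Z={A} → {A,G} (+1)
site 4, node DQRWXZ: DQRW={C,G,T} ∩ XZ={A,G} → {G} (+0)
site 5, node DW: D={G} ∪ W={C} → {C,G} (+1)
site 5, node QR: Q={G} ∪ R={A} → {A,G} (+1)
site 5, node DQRW: DW={C,G} ∩ QR={A,G} → {G} (+0)
site 5, node XZ: X={G} ∩ Z={G} → {G} (+0)
site 5, node DQRWXZ: DQRW={G} ∩ XZ={G} → {G} (+0)
per-site changes: [3, 4, 3, 4, 3, 2]; total = 19

4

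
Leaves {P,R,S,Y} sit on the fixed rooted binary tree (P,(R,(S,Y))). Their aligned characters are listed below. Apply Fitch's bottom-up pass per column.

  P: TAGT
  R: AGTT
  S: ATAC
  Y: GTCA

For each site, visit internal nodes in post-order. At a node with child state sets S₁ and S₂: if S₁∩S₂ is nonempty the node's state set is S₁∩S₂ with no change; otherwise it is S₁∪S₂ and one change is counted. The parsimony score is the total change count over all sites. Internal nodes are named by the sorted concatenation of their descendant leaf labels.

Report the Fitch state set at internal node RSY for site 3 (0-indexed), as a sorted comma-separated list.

site 0, node SY: S={A} ∪ Y={G} → {A,G} (+1)
site 0, node RSY: R={A} ∩ SY={A,G} → {A} (+0)
site 0, node PRSY: P={T} ∪ RSY={A} → {A,T} (+1)
site 1, node SY: S={T} ∩ Y={T} → {T} (+0)
site 1, node RSY: R={G} ∪ SY={T} → {G,T} (+1)
site 1, node PRSY: P={A} ∪ RSY={G,T} → {A,G,T} (+1)
site 2, node SY: S={A} ∪ Y={C} → {A,C} (+1)
site 2, node RSY: R={T} ∪ SY={A,C} → {A,C,T} (+1)
site 2, node PRSY: P={G} ∪ RSY={A,C,T} → {A,C,G,T} (+1)
site 3, node SY: S={C} ∪ Y={A} → {A,C} (+1)
site 3, node RSY: R={T} ∪ SY={A,C} → {A,C,T} (+1)
site 3, node PRSY: P={T} ∩ RSY={A,C,T} → {T} (+0)
per-site changes: [2, 2, 3, 2]; total = 9

A,C,T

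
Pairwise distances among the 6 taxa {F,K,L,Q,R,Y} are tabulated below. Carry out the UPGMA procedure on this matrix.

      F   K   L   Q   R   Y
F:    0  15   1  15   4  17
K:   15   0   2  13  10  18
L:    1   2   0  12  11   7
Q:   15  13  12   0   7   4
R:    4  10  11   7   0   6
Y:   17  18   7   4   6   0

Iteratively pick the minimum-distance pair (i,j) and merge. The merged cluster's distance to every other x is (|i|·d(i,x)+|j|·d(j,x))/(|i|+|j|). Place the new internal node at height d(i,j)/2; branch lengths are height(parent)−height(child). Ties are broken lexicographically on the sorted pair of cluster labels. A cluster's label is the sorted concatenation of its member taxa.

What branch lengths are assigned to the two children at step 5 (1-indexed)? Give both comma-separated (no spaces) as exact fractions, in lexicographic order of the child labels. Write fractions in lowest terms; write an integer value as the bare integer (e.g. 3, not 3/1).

step 1: merge (F,L) at d=1; branch lengths F→1/2, L→1/2; new cluster FL
  updated: d(FL,K)=17/2, d(FL,Q)=27/2, d(FL,R)=15/2, d(FL,Y)=12
step 2: merge (Q,Y) at d=4; branch lengths Q→2, Y→2; new cluster QY
  updated: d(FL,QY)=51/4, d(K,QY)=31/2, d(QY,R)=13/2
step 3: merge (QY,R) at d=13/2; branch lengths QY→5/4, R→13/4; new cluster QRY
  updated: d(FL,QRY)=11, d(K,QRY)=41/3
step 4: merge (FL,K) at d=17/2; branch lengths FL→15/4, K→17/4; new cluster FKL
  updated: d(FKL,QRY)=107/9
step 5: merge (FKL,QRY) at d=107/9; branch lengths FKL→61/36, QRY→97/36; new cluster FKLQRY
final tree: (((F:1/2,L:1/2):15/4,K:17/4):61/36,((Q:2,Y:2):5/4,R:13/4):97/36)
total length: 197/9

61/36,97/36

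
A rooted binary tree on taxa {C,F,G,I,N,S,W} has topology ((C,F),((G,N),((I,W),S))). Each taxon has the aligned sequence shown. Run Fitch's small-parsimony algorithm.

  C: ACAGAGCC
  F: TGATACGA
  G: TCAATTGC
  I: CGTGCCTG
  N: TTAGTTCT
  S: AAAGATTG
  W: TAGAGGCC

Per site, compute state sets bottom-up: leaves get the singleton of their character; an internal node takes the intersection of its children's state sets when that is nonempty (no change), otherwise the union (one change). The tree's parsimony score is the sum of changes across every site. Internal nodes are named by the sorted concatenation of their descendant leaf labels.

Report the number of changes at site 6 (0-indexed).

site 0, node CF: C={A} ∪ F={T} → {A,T} (+1)
site 0, node GN: G={T} ∩ N={T} → {T} (+0)
site 0, node IW: I={C} ∪ W={T} → {C,T} (+1)
site 0, node ISW: IW={C,T} ∪ S={A} → {A,C,T} (+1)
site 0, node GINSW: GN={T} ∩ ISW={A,C,T} → {T} (+0)
site 0, node CFGINSW: CF={A,T} ∩ GINSW={T} → {T} (+0)
site 1, node CF: C={C} ∪ F={G} → {C,G} (+1)
site 1, node GN: G={C} ∪ N={T} → {C,T} (+1)
site 1, node IW: I={G} ∪ W={A} → {A,G} (+1)
site 1, node ISW: IW={A,G} ∩ S={A} → {A} (+0)
site 1, node GINSW: GN={C,T} ∪ ISW={A} → {A,C,T} (+1)
site 1, node CFGINSW: CF={C,G} ∩ GINSW={A,C,T} → {C} (+0)
site 2, node CF: C={A} ∩ F={A} → {A} (+0)
site 2, node GN: G={A} ∩ N={A} → {A} (+0)
site 2, node IW: I={T} ∪ W={G} → {G,T} (+1)
site 2, node ISW: IW={G,T} ∪ S={A} → {A,G,T} (+1)
site 2, node GINSW: GN={A} ∩ ISW={A,G,T} → {A} (+0)
site 2, node CFGINSW: CF={A} ∩ GINSW={A} → {A} (+0)
site 3, node CF: C={G} ∪ F={T} → {G,T} (+1)
site 3, node GN: G={A} ∪ N={G} → {A,G} (+1)
site 3, node IW: I={G} ∪ W={A} → {A,G} (+1)
site 3, node ISW: IW={A,G} ∩ S={G} → {G} (+0)
site 3, node GINSW: GN={A,G} ∩ ISW={G} → {G} (+0)
site 3, node CFGINSW: CF={G,T} ∩ GINSW={G} → {G} (+0)
site 4, node CF: C={A} ∩ F={A} → {A} (+0)
site 4, node GN: G={T} ∩ N={T} → {T} (+0)
site 4, node IW: I={C} ∪ W={G} → {C,G} (+1)
site 4, node ISW: IW={C,G} ∪ S={A} → {A,C,G} (+1)
site 4, node GINSW: GN={T} ∪ ISW={A,C,G} → {A,C,G,T} (+1)
site 4, node CFGINSW: CF={A} ∩ GINSW={A,C,G,T} → {A} (+0)
site 5, node CF: C={G} ∪ F={C} → {C,G} (+1)
site 5, node GN: G={T} ∩ N={T} → {T} (+0)
site 5, node IW: I={C} ∪ W={G} → {C,G} (+1)
site 5, node ISW: IW={C,G} ∪ S={T} → {C,G,T} (+1)
site 5, node GINSW: GN={T} ∩ ISW={C,G,T} → {T} (+0)
site 5, node CFGINSW: CF={C,G} ∪ GINSW={T} → {C,G,T} (+1)
site 6, node CF: C={C} ∪ F={G} → {C,G} (+1)
site 6, node GN: G={G} ∪ N={C} → {C,G} (+1)
site 6, node IW: I={T} ∪ W={C} → {C,T} (+1)
site 6, node ISW: IW={C,T} ∩ S={T} → {T} (+0)
site 6, node GINSW: GN={C,G} ∪ ISW={T} → {C,G,T} (+1)
site 6, node CFGINSW: CF={C,G} ∩ GINSW={C,G,T} → {C,G} (+0)
site 7, node CF: C={C} ∪ F={A} → {A,C} (+1)
site 7, node GN: G={C} ∪ N={T} → {C,T} (+1)
site 7, node IW: I={G} ∪ W={C} → {C,G} (+1)
site 7, node ISW: IW={C,G} ∩ S={G} → {G} (+0)
site 7, node GINSW: GN={C,T} ∪ ISW={G} → {C,G,T} (+1)
site 7, node CFGINSW: CF={A,C} ∩ GINSW={C,G,T} → {C} (+0)
per-site changes: [3, 4, 2, 3, 3, 4, 4, 4]; total = 27

4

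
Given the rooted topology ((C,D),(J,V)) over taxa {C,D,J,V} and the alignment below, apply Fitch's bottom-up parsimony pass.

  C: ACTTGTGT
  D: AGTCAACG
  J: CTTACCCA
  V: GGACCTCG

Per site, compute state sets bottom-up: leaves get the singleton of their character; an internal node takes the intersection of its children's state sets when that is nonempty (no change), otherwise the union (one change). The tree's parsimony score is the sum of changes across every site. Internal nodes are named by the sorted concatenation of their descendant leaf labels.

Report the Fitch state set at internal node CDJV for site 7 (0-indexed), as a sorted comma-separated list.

[col 0] CD: children C:{A}, D:{A} ∩→ {A}; cost 0
[col 0] JV: children J:{C}, V:{G} ∪→ {C,G}; cost 1
[col 0] CDJV: children CD:{A}, JV:{C,G} ∪→ {A,C,G}; cost 1
[col 1] CD: children C:{C}, D:{G} ∪→ {C,G}; cost 1
[col 1] JV: children J:{T}, V:{G} ∪→ {G,T}; cost 1
[col 1] CDJV: children CD:{C,G}, JV:{G,T} ∩→ {G}; cost 0
[col 2] CD: children C:{T}, D:{T} ∩→ {T}; cost 0
[col 2] JV: children J:{T}, V:{A} ∪→ {A,T}; cost 1
[col 2] CDJV: children CD:{T}, JV:{A,T} ∩→ {T}; cost 0
[col 3] CD: children C:{T}, D:{C} ∪→ {C,T}; cost 1
[col 3] JV: children J:{A}, V:{C} ∪→ {A,C}; cost 1
[col 3] CDJV: children CD:{C,T}, JV:{A,C} ∩→ {C}; cost 0
[col 4] CD: children C:{G}, D:{A} ∪→ {A,G}; cost 1
[col 4] JV: children J:{C}, V:{C} ∩→ {C}; cost 0
[col 4] CDJV: children CD:{A,G}, JV:{C} ∪→ {A,C,G}; cost 1
[col 5] CD: children C:{T}, D:{A} ∪→ {A,T}; cost 1
[col 5] JV: children J:{C}, V:{T} ∪→ {C,T}; cost 1
[col 5] CDJV: children CD:{A,T}, JV:{C,T} ∩→ {T}; cost 0
[col 6] CD: children C:{G}, D:{C} ∪→ {C,G}; cost 1
[col 6] JV: children J:{C}, V:{C} ∩→ {C}; cost 0
[col 6] CDJV: children CD:{C,G}, JV:{C} ∩→ {C}; cost 0
[col 7] CD: children C:{T}, D:{G} ∪→ {G,T}; cost 1
[col 7] JV: children J:{A}, V:{G} ∪→ {A,G}; cost 1
[col 7] CDJV: children CD:{G,T}, JV:{A,G} ∩→ {G}; cost 0
per-site changes: [2, 2, 1, 2, 2, 2, 1, 2]; total = 14

G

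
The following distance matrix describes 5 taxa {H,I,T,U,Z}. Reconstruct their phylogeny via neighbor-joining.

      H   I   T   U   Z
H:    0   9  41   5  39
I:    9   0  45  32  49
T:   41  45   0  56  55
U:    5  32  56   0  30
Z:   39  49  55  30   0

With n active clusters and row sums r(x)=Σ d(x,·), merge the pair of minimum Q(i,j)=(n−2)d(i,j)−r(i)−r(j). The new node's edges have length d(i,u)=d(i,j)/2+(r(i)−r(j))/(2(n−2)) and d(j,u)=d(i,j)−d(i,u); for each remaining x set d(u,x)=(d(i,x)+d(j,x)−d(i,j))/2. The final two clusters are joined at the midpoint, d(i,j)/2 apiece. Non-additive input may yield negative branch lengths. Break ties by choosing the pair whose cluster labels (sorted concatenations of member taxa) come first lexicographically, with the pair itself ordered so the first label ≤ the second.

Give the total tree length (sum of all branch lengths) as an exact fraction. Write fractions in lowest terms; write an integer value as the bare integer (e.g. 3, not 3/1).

675/8

step 1: merge (U,Z) at d=30, Q=-206; branch lengths U→20/3, Z→70/3; new cluster UZ
  updated: d(H,UZ)=7, d(I,UZ)=51/2, d(T,UZ)=81/2
step 2: merge (H,I) at d=9, Q=-237/2; branch lengths H→-9/8, I→81/8; new cluster HI
  updated: d(HI,T)=77/2, d(HI,UZ)=47/4
step 3: merge (HI,T) at d=77/2, Q=-363/4; branch lengths HI→39/8, T→269/8; new cluster HIT
  updated: d(HIT,UZ)=55/8
step 4: merge (HIT,UZ) at d=55/8; branch lengths HIT→55/16, UZ→55/16; new cluster HITUZ
final tree: (((H:-9/8,I:81/8):39/8,T:269/8):55/16,(U:20/3,Z:70/3):55/16)
total length: 675/8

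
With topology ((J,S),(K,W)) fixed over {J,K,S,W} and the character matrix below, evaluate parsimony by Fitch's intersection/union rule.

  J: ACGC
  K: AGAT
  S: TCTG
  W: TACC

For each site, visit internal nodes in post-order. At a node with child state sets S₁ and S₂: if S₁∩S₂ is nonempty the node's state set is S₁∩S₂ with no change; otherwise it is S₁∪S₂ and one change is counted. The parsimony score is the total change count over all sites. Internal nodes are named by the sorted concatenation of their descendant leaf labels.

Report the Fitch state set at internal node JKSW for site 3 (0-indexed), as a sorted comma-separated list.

C

JS@0: {A} ∪ {T} = {A,T} (union, +1)
KW@0: {A} ∪ {T} = {A,T} (union, +1)
JKSW@0: {A,T} ∩ {A,T} = {A,T} (intersection, +0)
JS@1: {C} ∩ {C} = {C} (intersection, +0)
KW@1: {G} ∪ {A} = {A,G} (union, +1)
JKSW@1: {C} ∪ {A,G} = {A,C,G} (union, +1)
JS@2: {G} ∪ {T} = {G,T} (union, +1)
KW@2: {A} ∪ {C} = {A,C} (union, +1)
JKSW@2: {G,T} ∪ {A,C} = {A,C,G,T} (union, +1)
JS@3: {C} ∪ {G} = {C,G} (union, +1)
KW@3: {T} ∪ {C} = {C,T} (union, +1)
JKSW@3: {C,G} ∩ {C,T} = {C} (intersection, +0)
per-site changes: [2, 2, 3, 2]; total = 9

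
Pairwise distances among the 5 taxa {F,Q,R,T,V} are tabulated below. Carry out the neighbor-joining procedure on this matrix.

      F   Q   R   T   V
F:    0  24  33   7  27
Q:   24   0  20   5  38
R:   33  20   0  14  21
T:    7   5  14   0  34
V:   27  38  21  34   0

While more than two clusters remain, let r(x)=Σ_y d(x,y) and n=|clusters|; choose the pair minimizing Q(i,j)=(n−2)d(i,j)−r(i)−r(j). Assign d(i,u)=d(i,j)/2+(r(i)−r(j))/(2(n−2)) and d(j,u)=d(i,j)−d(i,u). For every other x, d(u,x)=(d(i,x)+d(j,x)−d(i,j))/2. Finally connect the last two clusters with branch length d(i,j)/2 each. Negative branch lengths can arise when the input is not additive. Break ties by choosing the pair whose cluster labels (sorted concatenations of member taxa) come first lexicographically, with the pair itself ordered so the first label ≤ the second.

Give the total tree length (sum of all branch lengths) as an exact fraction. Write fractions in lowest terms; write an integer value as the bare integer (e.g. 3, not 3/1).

49

step 1: merge (R,V) at d=21, Q=-145; branch lengths R→31/6, V→95/6; new cluster RV
  updated: d(F,RV)=39/2, d(Q,RV)=37/2, d(RV,T)=27/2
step 2: merge (F,RV) at d=39/2, Q=-63; branch lengths F→19/2, RV→10; new cluster FRV
  updated: d(FRV,Q)=23/2, d(FRV,T)=1/2
step 3: merge (FRV,Q) at d=23/2, Q=-17; branch lengths FRV→7/2, Q→8; new cluster FQRV
  updated: d(FQRV,T)=-3
step 4: merge (FQRV,T) at d=-3; branch lengths FQRV→-3/2, T→-3/2; new cluster FQRTV
final tree: (((F:19/2,(R:31/6,V:95/6):10):7/2,Q:8):-3/2,T:-3/2)
total length: 49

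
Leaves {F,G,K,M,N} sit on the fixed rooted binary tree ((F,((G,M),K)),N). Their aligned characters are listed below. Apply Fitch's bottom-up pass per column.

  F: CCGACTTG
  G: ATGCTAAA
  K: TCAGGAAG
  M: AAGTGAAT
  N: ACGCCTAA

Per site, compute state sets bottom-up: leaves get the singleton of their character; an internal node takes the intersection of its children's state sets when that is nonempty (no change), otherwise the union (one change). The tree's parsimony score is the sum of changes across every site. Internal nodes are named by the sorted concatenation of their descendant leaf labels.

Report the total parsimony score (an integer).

15

site 0, node GM: G={A} ∩ M={A} → {A} (+0)
site 0, node GKM: GM={A} ∪ K={T} → {A,T} (+1)
site 0, node FGKM: F={C} ∪ GKM={A,T} → {A,C,T} (+1)
site 0, node FGKMN: FGKM={A,C,T} ∩ N={A} → {A} (+0)
site 1, node GM: G={T} ∪ M={A} → {A,T} (+1)
site 1, node GKM: GM={A,T} ∪ K={C} → {A,C,T} (+1)
site 1, node FGKM: F={C} ∩ GKM={A,C,T} → {C} (+0)
site 1, node FGKMN: FGKM={C} ∩ N={C} → {C} (+0)
site 2, node GM: G={G} ∩ M={G} → {G} (+0)
site 2, node GKM: GM={G} ∪ K={A} → {A,G} (+1)
site 2, node FGKM: F={G} ∩ GKM={A,G} → {G} (+0)
site 2, node FGKMN: FGKM={G} ∩ N={G} → {G} (+0)
site 3, node GM: G={C} ∪ M={T} → {C,T} (+1)
site 3, node GKM: GM={C,T} ∪ K={G} → {C,G,T} (+1)
site 3, node FGKM: F={A} ∪ GKM={C,G,T} → {A,C,G,T} (+1)
site 3, node FGKMN: FGKM={A,C,G,T} ∩ N={C} → {C} (+0)
site 4, node GM: G={T} ∪ M={G} → {G,T} (+1)
site 4, node GKM: GM={G,T} ∩ K={G} → {G} (+0)
site 4, node FGKM: F={C} ∪ GKM={G} → {C,G} (+1)
site 4, node FGKMN: FGKM={C,G} ∩ N={C} → {C} (+0)
site 5, node GM: G={A} ∩ M={A} → {A} (+0)
site 5, node GKM: GM={A} ∩ K={A} → {A} (+0)
site 5, node FGKM: F={T} ∪ GKM={A} → {A,T} (+1)
site 5, node FGKMN: FGKM={A,T} ∩ N={T} → {T} (+0)
site 6, node GM: G={A} ∩ M={A} → {A} (+0)
site 6, node GKM: GM={A} ∩ K={A} → {A} (+0)
site 6, node FGKM: F={T} ∪ GKM={A} → {A,T} (+1)
site 6, node FGKMN: FGKM={A,T} ∩ N={A} → {A} (+0)
site 7, node GM: G={A} ∪ M={T} → {A,T} (+1)
site 7, node GKM: GM={A,T} ∪ K={G} → {A,G,T} (+1)
site 7, node FGKM: F={G} ∩ GKM={A,G,T} → {G} (+0)
site 7, node FGKMN: FGKM={G} ∪ N={A} → {A,G} (+1)
per-site changes: [2, 2, 1, 3, 2, 1, 1, 3]; total = 15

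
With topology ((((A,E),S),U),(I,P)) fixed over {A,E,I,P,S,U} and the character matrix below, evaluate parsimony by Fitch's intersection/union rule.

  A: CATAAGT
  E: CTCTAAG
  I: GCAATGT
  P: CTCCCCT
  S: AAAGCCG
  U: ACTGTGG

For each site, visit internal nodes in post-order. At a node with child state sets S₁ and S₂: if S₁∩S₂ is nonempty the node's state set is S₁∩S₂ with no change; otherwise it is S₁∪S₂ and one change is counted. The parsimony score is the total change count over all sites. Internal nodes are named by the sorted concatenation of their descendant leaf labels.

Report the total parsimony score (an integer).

22

AE@0: {C} ∩ {C} = {C} (intersection, +0)
AES@0: {C} ∪ {A} = {A,C} (union, +1)
AESU@0: {A,C} ∩ {A} = {A} (intersection, +0)
IP@0: {G} ∪ {C} = {C,G} (union, +1)
AEIPSU@0: {A} ∪ {C,G} = {A,C,G} (union, +1)
AE@1: {A} ∪ {T} = {A,T} (union, +1)
AES@1: {A,T} ∩ {A} = {A} (intersection, +0)
AESU@1: {A} ∪ {C} = {A,C} (union, +1)
IP@1: {C} ∪ {T} = {C,T} (union, +1)
AEIPSU@1: {A,C} ∩ {C,T} = {C} (intersection, +0)
AE@2: {T} ∪ {C} = {C,T} (union, +1)
AES@2: {C,T} ∪ {A} = {A,C,T} (union, +1)
AESU@2: {A,C,T} ∩ {T} = {T} (intersection, +0)
IP@2: {A} ∪ {C} = {A,C} (union, +1)
AEIPSU@2: {T} ∪ {A,C} = {A,C,T} (union, +1)
AE@3: {A} ∪ {T} = {A,T} (union, +1)
AES@3: {A,T} ∪ {G} = {A,G,T} (union, +1)
AESU@3: {A,G,T} ∩ {G} = {G} (intersection, +0)
IP@3: {A} ∪ {C} = {A,C} (union, +1)
AEIPSU@3: {G} ∪ {A,C} = {A,C,G} (union, +1)
AE@4: {A} ∩ {A} = {A} (intersection, +0)
AES@4: {A} ∪ {C} = {A,C} (union, +1)
AESU@4: {A,C} ∪ {T} = {A,C,T} (union, +1)
IP@4: {T} ∪ {C} = {C,T} (union, +1)
AEIPSU@4: {A,C,T} ∩ {C,T} = {C,T} (intersection, +0)
AE@5: {G} ∪ {A} = {A,G} (union, +1)
AES@5: {A,G} ∪ {C} = {A,C,G} (union, +1)
AESU@5: {A,C,G} ∩ {G} = {G} (intersection, +0)
IP@5: {G} ∪ {C} = {C,G} (union, +1)
AEIPSU@5: {G} ∩ {C,G} = {G} (intersection, +0)
AE@6: {T} ∪ {G} = {G,T} (union, +1)
AES@6: {G,T} ∩ {G} = {G} (intersection, +0)
AESU@6: {G} ∩ {G} = {G} (intersection, +0)
IP@6: {T} ∩ {T} = {T} (intersection, +0)
AEIPSU@6: {G} ∪ {T} = {G,T} (union, +1)
per-site changes: [3, 3, 4, 4, 3, 3, 2]; total = 22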